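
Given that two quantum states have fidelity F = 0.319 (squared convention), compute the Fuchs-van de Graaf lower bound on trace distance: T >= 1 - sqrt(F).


Fuchs-van de Graaf (squared-fidelity convention): 1 - sqrt(F) <= T <= sqrt(1 - F).
Lower bound: T >= 1 - sqrt(F)
sqrt(F) = sqrt(0.319) = 0.5648
T >= 1 - 0.5648
T >= 0.4352

0.4352


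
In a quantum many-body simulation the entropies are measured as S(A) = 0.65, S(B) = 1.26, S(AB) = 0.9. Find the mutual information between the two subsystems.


I(A:B) = S(A) + S(B) - S(AB)
= 0.65 + 1.26 - 0.9
= 1.0100

1.0100


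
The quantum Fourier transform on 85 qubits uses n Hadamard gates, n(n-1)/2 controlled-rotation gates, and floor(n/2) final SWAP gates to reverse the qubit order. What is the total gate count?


Hadamard gates: 85
Controlled rotations: n*(n-1)/2 = 85*84/2 = 3570
SWAP gates: floor(n/2) = floor(85/2) = 42
Total = 85 + 3570 + 42
= 3697

3697


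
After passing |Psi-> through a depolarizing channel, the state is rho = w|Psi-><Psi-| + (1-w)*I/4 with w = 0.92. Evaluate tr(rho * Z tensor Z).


|Psi-> = (|01> - |10>)/sqrt(2)
For the pure Bell state, <Z_A Z_B> = -1 (Bell-state Pauli correlator).
The maximally-mixed part I/4 has tr(I/4 * P tensor P) = 0 for any traceless Pauli P.
So <Z_A Z_B>_rho = w * (-1) + (1 - w) * 0
= 0.92 * (-1)
= -0.9200

-0.9200


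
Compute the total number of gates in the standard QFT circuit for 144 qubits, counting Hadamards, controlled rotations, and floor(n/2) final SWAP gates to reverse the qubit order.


Hadamard gates: 144
Controlled rotations: n*(n-1)/2 = 144*143/2 = 10296
SWAP gates: floor(n/2) = floor(144/2) = 72
Total = 144 + 10296 + 72
= 10512

10512


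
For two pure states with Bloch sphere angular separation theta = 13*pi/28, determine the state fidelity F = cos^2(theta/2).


For states separated by angle theta on Bloch sphere:
F = cos^2(theta/2)
theta = 13*pi/28 = 1.4586
theta/2 = 0.7293
cos(theta/2) = 0.7456
F = 0.5560

0.5560


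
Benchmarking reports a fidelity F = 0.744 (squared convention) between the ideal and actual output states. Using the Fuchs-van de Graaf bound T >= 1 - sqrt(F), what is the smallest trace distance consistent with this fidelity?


Fuchs-van de Graaf (squared-fidelity convention): 1 - sqrt(F) <= T <= sqrt(1 - F).
Lower bound: T >= 1 - sqrt(F)
sqrt(F) = sqrt(0.744) = 0.8626
T >= 1 - 0.8626
T >= 0.1374

0.1374


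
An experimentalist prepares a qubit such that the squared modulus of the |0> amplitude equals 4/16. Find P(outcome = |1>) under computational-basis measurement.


|alpha|^2 = 4/16 = 0.2500
|beta|^2 = 1 - 4/16 = 12/16 = 0.7500
P(|1>) = |beta|^2 = 0.7500

0.7500


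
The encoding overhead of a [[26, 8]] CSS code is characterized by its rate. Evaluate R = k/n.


Code rate R = k/n
= 8/26
= 0.3077

0.3077


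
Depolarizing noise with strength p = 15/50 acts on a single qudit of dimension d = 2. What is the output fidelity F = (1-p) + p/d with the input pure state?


F = (1-p) + p/d
= (1 - 0.3000) + 0.3000/2
= 0.7000 + 0.1500
= 0.8500

0.8500


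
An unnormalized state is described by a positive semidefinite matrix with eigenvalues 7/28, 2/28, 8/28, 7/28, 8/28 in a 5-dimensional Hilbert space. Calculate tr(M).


tr(M) = sum of eigenvalues
= 7/28 + 2/28 + 8/28 + 7/28 + 8/28
= 32/28
= 1.1429

1.1429


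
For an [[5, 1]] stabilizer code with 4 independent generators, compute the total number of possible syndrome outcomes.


Each stabilizer generator gives a binary (+1 or -1) measurement outcome.
With 4 independent generators:
Total syndromes = 2^4
= 16

16


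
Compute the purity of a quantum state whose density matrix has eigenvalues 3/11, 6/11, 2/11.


tr(rho^2) = sum of eigenvalues squared
= (3/11)^2 + (6/11)^2 + (2/11)^2
= (9 + 36 + 4) / 121
= 49/121
= 0.4050

0.4050


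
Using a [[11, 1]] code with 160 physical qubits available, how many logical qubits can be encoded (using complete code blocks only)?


Each code block uses 11 physical qubits for 1 logical qubit(s).
Number of complete blocks = floor(160 / 11) = 14
Logical qubits = 14 * 1
= 14

14


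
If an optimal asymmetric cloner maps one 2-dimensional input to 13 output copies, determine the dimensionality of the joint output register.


Output space = H^(tensor 13) where dim(H) = 2
dim = 2^13
= 4 (after 2 factors)
= 8 (after 3 factors)
= 16 (after 4 factors)
= 32 (after 5 factors)
= 64 (after 6 factors)
= 128 (after 7 factors)
= 256 (after 8 factors)
= 512 (after 9 factors)
= 1024 (after 10 factors)
= 2048 (after 11 factors)
= 4096 (after 12 factors)
= 8192 (after 13 factors)
= 8192

8192


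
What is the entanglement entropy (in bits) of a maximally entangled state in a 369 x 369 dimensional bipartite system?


For a maximally entangled state in d x d:
S = log2(d) = log2(369)
= 8.5275

8.5275


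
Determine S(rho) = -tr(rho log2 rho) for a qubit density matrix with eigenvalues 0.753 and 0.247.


S = -p*log2(p) - (1-p)*log2(1-p)
p = 0.7530, 1-p = 0.2470
= -0.7530 * log2(0.7530) - 0.2470 * log2(0.2470)
= -(-0.3082) - (-0.4983)
= 0.8065

0.8065


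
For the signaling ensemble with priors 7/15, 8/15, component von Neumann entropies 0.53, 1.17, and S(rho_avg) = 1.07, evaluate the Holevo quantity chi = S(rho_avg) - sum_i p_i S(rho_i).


chi = S(rho) - sum_i p_i * S(rho_i)
Weighted entropy = 7/15 * 0.53 + 8/15 * 1.17
= 0.8713
chi = 1.07 - 0.8713
= 0.1987

0.1987


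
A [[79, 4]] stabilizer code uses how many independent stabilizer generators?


For an [[n,k]] stabilizer code:
Number of stabilizer generators = n - k
= 79 - 4
= 75

75


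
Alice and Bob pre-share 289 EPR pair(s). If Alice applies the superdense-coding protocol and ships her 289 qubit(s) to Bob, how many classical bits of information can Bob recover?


Superdense coding allows 2 classical bits per shared entangled pair.
289 pair(s) -> 2 * 289 = 578 classical bits

578


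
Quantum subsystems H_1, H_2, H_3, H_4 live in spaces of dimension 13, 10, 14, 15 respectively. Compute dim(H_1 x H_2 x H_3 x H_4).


dim(H_1 x H_2 x H_3 x H_4) = 13 * 10 * 14 * 15
= 130 * 14 * 15
= 1820 * 15
= 27300

27300


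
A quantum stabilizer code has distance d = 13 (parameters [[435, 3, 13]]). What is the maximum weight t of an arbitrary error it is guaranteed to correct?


Code parameters: [[435, 3, 13]], distance d = 13.
Number of correctable errors = floor((d-1)/2)
= floor((13 - 1)/2)
= floor(12/2)
= 6

6


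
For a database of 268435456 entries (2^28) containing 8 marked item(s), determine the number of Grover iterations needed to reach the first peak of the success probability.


After j Grover iterations the success probability is P(j) = sin^2((2j+1)*theta), where sin(theta) = sqrt(k/N).
N = 2^28 = 268435456, k = 8
sin(theta) = sqrt(k/N) = 0.0001726334915
theta = arcsin(sqrt(k/N)) = 0.0001726334924 rad
P(j) reaches its first maximum when (2j+1)*theta is as close as possible to pi/2, i.e. j = round(pi/(4*theta) - 1/2).
pi/(4*theta) - 1/2 = 4549.0121
(For comparison, the common estimate pi/4 * sqrt(N/k) = 4549.5121; the exact maximiser is used here.)
Optimal iterations = 4549

4549


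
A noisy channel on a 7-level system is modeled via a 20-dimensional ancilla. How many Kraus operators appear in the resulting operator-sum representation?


Tracing out the environment in an orthonormal basis {|i>_E} gives Kraus operators K_i = <i|_E U |0>_E.
Number of Kraus operators = dim(H_env) = d_env
= 20

20


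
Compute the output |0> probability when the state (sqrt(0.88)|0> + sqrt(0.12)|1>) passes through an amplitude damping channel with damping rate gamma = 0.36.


For amplitude damping with parameter gamma on state sqrt(a)|0> + sqrt(b)|1>:
alpha^2 = 0.88, beta^2 = 0.12
P(|0>) = alpha^2 + gamma * beta^2
= 0.88 + 0.36 * 0.12
= 0.88 + 0.0432
= 0.9232

0.9232


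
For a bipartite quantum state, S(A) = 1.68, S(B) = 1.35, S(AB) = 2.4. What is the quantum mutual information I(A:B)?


I(A:B) = S(A) + S(B) - S(AB)
= 1.68 + 1.35 - 2.4
= 0.6300

0.6300


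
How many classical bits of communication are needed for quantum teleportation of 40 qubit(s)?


Quantum teleportation requires 2 classical bits per qubit teleported.
40 qubit(s) -> 2 * 40 = 80 classical bits

80


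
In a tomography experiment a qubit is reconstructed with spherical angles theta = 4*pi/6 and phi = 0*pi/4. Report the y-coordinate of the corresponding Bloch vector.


theta = 2.0944, phi = 0.0000
r_y = sin(theta)*sin(phi) = 0.8660 * 0.0000
r_y = 0.0000

0.0000


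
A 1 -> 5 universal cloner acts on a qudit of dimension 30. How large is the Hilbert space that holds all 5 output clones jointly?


Output space = H^(tensor 5) where dim(H) = 30
dim = 30^5
= 900 (after 2 factors)
= 27000 (after 3 factors)
= 810000 (after 4 factors)
= 24300000 (after 5 factors)
= 24300000

24300000


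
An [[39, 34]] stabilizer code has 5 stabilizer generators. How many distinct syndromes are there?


Each stabilizer generator gives a binary (+1 or -1) measurement outcome.
With 5 independent generators:
Total syndromes = 2^5
= 32

32


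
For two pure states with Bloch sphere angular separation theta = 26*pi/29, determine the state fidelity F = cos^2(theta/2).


For states separated by angle theta on Bloch sphere:
F = cos^2(theta/2)
theta = 26*pi/29 = 2.8166
theta/2 = 1.4083
cos(theta/2) = 0.1618
F = 0.0262

0.0262


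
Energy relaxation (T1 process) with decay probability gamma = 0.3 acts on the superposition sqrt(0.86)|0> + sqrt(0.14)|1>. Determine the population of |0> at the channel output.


For amplitude damping with parameter gamma on state sqrt(a)|0> + sqrt(b)|1>:
alpha^2 = 0.86, beta^2 = 0.14
P(|0>) = alpha^2 + gamma * beta^2
= 0.86 + 0.3 * 0.14
= 0.86 + 0.0420
= 0.9020

0.9020


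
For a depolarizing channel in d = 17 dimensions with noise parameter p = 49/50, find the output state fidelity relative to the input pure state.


F = (1-p) + p/d
= (1 - 0.9800) + 0.9800/17
= 0.0200 + 0.0576
= 0.0776

0.0776


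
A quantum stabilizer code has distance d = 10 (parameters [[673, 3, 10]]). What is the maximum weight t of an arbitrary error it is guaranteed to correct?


Code parameters: [[673, 3, 10]], distance d = 10.
Number of correctable errors = floor((d-1)/2)
= floor((10 - 1)/2)
= floor(9/2)
= 4

4


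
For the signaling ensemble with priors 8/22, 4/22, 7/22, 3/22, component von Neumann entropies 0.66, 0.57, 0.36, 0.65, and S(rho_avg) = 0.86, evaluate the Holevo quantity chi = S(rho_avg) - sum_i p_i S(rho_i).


chi = S(rho) - sum_i p_i * S(rho_i)
Weighted entropy = 8/22 * 0.66 + 4/22 * 0.57 + 7/22 * 0.36 + 3/22 * 0.65
= 0.5468
chi = 0.86 - 0.5468
= 0.3132

0.3132


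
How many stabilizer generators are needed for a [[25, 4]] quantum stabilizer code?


For an [[n,k]] stabilizer code:
Number of stabilizer generators = n - k
= 25 - 4
= 21

21


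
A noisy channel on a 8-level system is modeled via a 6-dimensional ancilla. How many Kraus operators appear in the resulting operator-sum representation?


Tracing out the environment in an orthonormal basis {|i>_E} gives Kraus operators K_i = <i|_E U |0>_E.
Number of Kraus operators = dim(H_env) = d_env
= 6

6


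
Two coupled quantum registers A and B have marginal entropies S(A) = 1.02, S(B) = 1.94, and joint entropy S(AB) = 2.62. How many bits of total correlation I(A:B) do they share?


I(A:B) = S(A) + S(B) - S(AB)
= 1.02 + 1.94 - 2.62
= 0.3400

0.3400


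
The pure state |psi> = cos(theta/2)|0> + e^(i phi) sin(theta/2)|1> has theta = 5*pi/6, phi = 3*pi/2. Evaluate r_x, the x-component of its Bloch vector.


theta = 2.6180, phi = 4.7124
r_x = sin(theta)*cos(phi) = 0.5000 * 0.0000
r_x = 0.0000

0.0000


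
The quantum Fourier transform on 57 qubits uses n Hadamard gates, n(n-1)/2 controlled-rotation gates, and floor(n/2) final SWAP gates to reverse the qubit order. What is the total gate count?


Hadamard gates: 57
Controlled rotations: n*(n-1)/2 = 57*56/2 = 1596
SWAP gates: floor(n/2) = floor(57/2) = 28
Total = 57 + 1596 + 28
= 1681

1681


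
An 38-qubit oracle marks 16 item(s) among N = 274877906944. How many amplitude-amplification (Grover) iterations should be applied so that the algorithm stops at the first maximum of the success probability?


After j Grover iterations the success probability is P(j) = sin^2((2j+1)*theta), where sin(theta) = sqrt(k/N).
N = 2^38 = 274877906944, k = 16
sin(theta) = sqrt(k/N) = 7.629394531e-06
theta = arcsin(sqrt(k/N)) = 7.629394531e-06 rad
P(j) reaches its first maximum when (2j+1)*theta is as close as possible to pi/2, i.e. j = round(pi/(4*theta) - 1/2).
pi/(4*theta) - 1/2 = 102943.2081
(For comparison, the common estimate pi/4 * sqrt(N/k) = 102943.7081; the exact maximiser is used here.)
Optimal iterations = 102943

102943


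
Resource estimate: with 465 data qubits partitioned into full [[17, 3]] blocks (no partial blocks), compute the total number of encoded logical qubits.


Each code block uses 17 physical qubits for 3 logical qubit(s).
Number of complete blocks = floor(465 / 17) = 27
Logical qubits = 27 * 3
= 81

81


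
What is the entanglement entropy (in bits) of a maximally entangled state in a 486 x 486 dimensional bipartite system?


For a maximally entangled state in d x d:
S = log2(d) = log2(486)
= 8.9248

8.9248


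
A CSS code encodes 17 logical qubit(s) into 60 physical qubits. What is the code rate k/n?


Code rate R = k/n
= 17/60
= 0.2833

0.2833


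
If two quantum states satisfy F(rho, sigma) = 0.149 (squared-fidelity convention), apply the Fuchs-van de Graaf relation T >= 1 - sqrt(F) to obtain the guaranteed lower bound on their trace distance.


Fuchs-van de Graaf (squared-fidelity convention): 1 - sqrt(F) <= T <= sqrt(1 - F).
Lower bound: T >= 1 - sqrt(F)
sqrt(F) = sqrt(0.149) = 0.3860
T >= 1 - 0.3860
T >= 0.6140

0.6140


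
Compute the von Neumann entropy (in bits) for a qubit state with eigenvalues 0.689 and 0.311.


S = -p*log2(p) - (1-p)*log2(1-p)
p = 0.6890, 1-p = 0.3110
= -0.6890 * log2(0.6890) - 0.3110 * log2(0.3110)
= -(-0.3703) - (-0.5240)
= 0.8943

0.8943


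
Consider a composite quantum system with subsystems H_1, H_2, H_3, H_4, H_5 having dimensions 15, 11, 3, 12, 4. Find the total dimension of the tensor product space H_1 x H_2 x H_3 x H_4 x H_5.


dim(H_1 x H_2 x H_3 x H_4 x H_5) = 15 * 11 * 3 * 12 * 4
= 165 * 3 * 12 * 4
= 495 * 12 * 4
= 5940 * 4
= 23760

23760


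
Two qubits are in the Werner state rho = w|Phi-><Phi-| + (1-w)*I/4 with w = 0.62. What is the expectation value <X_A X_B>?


|Phi-> = (|00> - |11>)/sqrt(2)
For the pure Bell state, <X_A X_B> = -1 (Bell-state Pauli correlator).
The maximally-mixed part I/4 has tr(I/4 * P tensor P) = 0 for any traceless Pauli P.
So <X_A X_B>_rho = w * (-1) + (1 - w) * 0
= 0.62 * (-1)
= -0.6200

-0.6200


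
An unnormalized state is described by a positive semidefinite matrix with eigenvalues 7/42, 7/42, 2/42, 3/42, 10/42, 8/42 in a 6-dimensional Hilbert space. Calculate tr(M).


tr(M) = sum of eigenvalues
= 7/42 + 7/42 + 2/42 + 3/42 + 10/42 + 8/42
= 37/42
= 0.8810

0.8810


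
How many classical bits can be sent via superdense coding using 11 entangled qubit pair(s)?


Superdense coding allows 2 classical bits per shared entangled pair.
11 pair(s) -> 2 * 11 = 22 classical bits

22


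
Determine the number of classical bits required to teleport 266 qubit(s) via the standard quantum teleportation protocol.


Quantum teleportation requires 2 classical bits per qubit teleported.
266 qubit(s) -> 2 * 266 = 532 classical bits

532


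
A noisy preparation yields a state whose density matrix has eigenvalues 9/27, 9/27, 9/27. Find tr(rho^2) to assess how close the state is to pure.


tr(rho^2) = sum of eigenvalues squared
= (9/27)^2 + (9/27)^2 + (9/27)^2
= (81 + 81 + 81) / 729
= 243/729
= 0.3333

0.3333


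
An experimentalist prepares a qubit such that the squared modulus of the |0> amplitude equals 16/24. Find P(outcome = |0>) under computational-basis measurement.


|alpha|^2 = 16/24 = 0.6667
|beta|^2 = 1 - 16/24 = 8/24 = 0.3333
P(|0>) = |alpha|^2 = 0.6667

0.6667


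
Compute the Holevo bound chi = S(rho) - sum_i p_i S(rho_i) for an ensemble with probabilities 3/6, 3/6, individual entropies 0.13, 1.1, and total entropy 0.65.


chi = S(rho) - sum_i p_i * S(rho_i)
Weighted entropy = 3/6 * 0.13 + 3/6 * 1.1
= 0.6150
chi = 0.65 - 0.6150
= 0.0350

0.0350


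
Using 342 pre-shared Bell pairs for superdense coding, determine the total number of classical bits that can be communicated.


Superdense coding allows 2 classical bits per shared entangled pair.
342 pair(s) -> 2 * 342 = 684 classical bits

684


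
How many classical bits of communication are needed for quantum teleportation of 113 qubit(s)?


Quantum teleportation requires 2 classical bits per qubit teleported.
113 qubit(s) -> 2 * 113 = 226 classical bits

226


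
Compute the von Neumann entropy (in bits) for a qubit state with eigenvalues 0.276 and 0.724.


S = -p*log2(p) - (1-p)*log2(1-p)
p = 0.2760, 1-p = 0.7240
= -0.2760 * log2(0.2760) - 0.7240 * log2(0.7240)
= -(-0.5126) - (-0.3373)
= 0.8499

0.8499


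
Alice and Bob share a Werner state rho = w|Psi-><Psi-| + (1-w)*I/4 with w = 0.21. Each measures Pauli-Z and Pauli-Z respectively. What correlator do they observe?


|Psi-> = (|01> - |10>)/sqrt(2)
For the pure Bell state, <Z_A Z_B> = -1 (Bell-state Pauli correlator).
The maximally-mixed part I/4 has tr(I/4 * P tensor P) = 0 for any traceless Pauli P.
So <Z_A Z_B>_rho = w * (-1) + (1 - w) * 0
= 0.21 * (-1)
= -0.2100

-0.2100


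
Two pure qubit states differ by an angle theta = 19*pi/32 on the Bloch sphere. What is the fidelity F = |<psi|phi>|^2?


For states separated by angle theta on Bloch sphere:
F = cos^2(theta/2)
theta = 19*pi/32 = 1.8653
theta/2 = 0.9327
cos(theta/2) = 0.5957
F = 0.3549

0.3549


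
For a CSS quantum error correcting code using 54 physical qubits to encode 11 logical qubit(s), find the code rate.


Code rate R = k/n
= 11/54
= 0.2037

0.2037


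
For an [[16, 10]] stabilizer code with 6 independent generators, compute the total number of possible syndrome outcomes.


Each stabilizer generator gives a binary (+1 or -1) measurement outcome.
With 6 independent generators:
Total syndromes = 2^6
= 64

64


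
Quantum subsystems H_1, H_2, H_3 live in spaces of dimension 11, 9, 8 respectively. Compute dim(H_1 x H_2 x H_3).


dim(H_1 x H_2 x H_3) = 11 * 9 * 8
= 99 * 8
= 792

792


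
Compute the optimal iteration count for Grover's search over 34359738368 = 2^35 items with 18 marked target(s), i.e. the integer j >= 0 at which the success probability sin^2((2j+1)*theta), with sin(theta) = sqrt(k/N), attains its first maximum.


After j Grover iterations the success probability is P(j) = sin^2((2j+1)*theta), where sin(theta) = sqrt(k/N).
N = 2^35 = 34359738368, k = 18
sin(theta) = sqrt(k/N) = 2.288818359e-05
theta = arcsin(sqrt(k/N)) = 2.28881836e-05 rad
P(j) reaches its first maximum when (2j+1)*theta is as close as possible to pi/2, i.e. j = round(pi/(4*theta) - 1/2).
pi/(4*theta) - 1/2 = 34314.0694
(For comparison, the common estimate pi/4 * sqrt(N/k) = 34314.5694; the exact maximiser is used here.)
Optimal iterations = 34314

34314


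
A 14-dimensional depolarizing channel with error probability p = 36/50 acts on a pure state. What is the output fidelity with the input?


F = (1-p) + p/d
= (1 - 0.7200) + 0.7200/14
= 0.2800 + 0.0514
= 0.3314

0.3314


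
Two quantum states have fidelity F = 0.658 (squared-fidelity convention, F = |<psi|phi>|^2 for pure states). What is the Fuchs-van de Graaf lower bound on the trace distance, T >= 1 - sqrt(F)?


Fuchs-van de Graaf (squared-fidelity convention): 1 - sqrt(F) <= T <= sqrt(1 - F).
Lower bound: T >= 1 - sqrt(F)
sqrt(F) = sqrt(0.658) = 0.8112
T >= 1 - 0.8112
T >= 0.1888

0.1888


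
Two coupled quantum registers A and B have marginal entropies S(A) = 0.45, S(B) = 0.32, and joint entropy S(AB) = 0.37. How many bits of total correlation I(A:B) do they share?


I(A:B) = S(A) + S(B) - S(AB)
= 0.45 + 0.32 - 0.37
= 0.4000

0.4000


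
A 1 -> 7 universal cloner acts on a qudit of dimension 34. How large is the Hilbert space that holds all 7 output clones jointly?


Output space = H^(tensor 7) where dim(H) = 34
dim = 34^7
= 1156 (after 2 factors)
= 39304 (after 3 factors)
= 1336336 (after 4 factors)
= 45435424 (after 5 factors)
= 1544804416 (after 6 factors)
= 52523350144 (after 7 factors)
= 52523350144

52523350144


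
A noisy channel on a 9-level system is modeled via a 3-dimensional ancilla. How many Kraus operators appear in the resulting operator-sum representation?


Tracing out the environment in an orthonormal basis {|i>_E} gives Kraus operators K_i = <i|_E U |0>_E.
Number of Kraus operators = dim(H_env) = d_env
= 3

3


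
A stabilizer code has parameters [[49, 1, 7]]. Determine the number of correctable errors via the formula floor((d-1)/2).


Code parameters: [[49, 1, 7]], distance d = 7.
Number of correctable errors = floor((d-1)/2)
= floor((7 - 1)/2)
= floor(6/2)
= 3

3


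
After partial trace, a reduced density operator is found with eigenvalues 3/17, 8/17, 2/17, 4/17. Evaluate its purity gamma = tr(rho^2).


tr(rho^2) = sum of eigenvalues squared
= (3/17)^2 + (8/17)^2 + (2/17)^2 + (4/17)^2
= (9 + 64 + 4 + 16) / 289
= 93/289
= 0.3218

0.3218


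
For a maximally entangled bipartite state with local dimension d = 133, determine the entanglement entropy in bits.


For a maximally entangled state in d x d:
S = log2(d) = log2(133)
= 7.0553

7.0553


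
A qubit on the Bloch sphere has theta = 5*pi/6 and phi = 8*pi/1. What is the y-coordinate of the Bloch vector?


theta = 2.6180, phi = 25.1327
r_y = sin(theta)*sin(phi) = 0.5000 * 0.0000
r_y = 0.0000

0.0000


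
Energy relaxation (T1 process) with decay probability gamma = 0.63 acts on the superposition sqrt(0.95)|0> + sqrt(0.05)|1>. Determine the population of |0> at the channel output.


For amplitude damping with parameter gamma on state sqrt(a)|0> + sqrt(b)|1>:
alpha^2 = 0.95, beta^2 = 0.05
P(|0>) = alpha^2 + gamma * beta^2
= 0.95 + 0.63 * 0.05
= 0.95 + 0.0315
= 0.9815

0.9815


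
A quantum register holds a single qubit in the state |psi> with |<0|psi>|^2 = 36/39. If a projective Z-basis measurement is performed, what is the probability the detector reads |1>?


|alpha|^2 = 36/39 = 0.9231
|beta|^2 = 1 - 36/39 = 3/39 = 0.0769
P(|1>) = |beta|^2 = 0.0769

0.0769


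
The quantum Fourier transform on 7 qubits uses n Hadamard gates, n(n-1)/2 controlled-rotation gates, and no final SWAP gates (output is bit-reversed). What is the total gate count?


Hadamard gates: 7
Controlled rotations: n*(n-1)/2 = 7*6/2 = 21
SWAP gates: 0 (omitted)
Total = 7 + 21
= 28

28


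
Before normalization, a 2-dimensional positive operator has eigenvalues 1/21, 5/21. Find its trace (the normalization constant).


tr(M) = sum of eigenvalues
= 1/21 + 5/21
= 6/21
= 0.2857

0.2857


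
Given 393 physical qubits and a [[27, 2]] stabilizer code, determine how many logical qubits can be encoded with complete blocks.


Each code block uses 27 physical qubits for 2 logical qubit(s).
Number of complete blocks = floor(393 / 27) = 14
Logical qubits = 14 * 2
= 28

28


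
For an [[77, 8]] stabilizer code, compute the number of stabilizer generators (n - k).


For an [[n,k]] stabilizer code:
Number of stabilizer generators = n - k
= 77 - 8
= 69

69


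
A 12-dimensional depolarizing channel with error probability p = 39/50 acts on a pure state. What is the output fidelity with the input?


F = (1-p) + p/d
= (1 - 0.7800) + 0.7800/12
= 0.2200 + 0.0650
= 0.2850

0.2850


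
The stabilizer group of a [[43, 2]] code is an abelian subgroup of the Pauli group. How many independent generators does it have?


For an [[n,k]] stabilizer code:
Number of stabilizer generators = n - k
= 43 - 2
= 41

41


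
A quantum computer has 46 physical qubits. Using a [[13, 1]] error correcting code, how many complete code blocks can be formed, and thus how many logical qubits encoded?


Each code block uses 13 physical qubits for 1 logical qubit(s).
Number of complete blocks = floor(46 / 13) = 3
Logical qubits = 3 * 1
= 3

3


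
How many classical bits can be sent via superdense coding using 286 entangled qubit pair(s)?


Superdense coding allows 2 classical bits per shared entangled pair.
286 pair(s) -> 2 * 286 = 572 classical bits

572


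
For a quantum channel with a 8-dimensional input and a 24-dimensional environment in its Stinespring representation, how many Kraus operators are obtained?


Tracing out the environment in an orthonormal basis {|i>_E} gives Kraus operators K_i = <i|_E U |0>_E.
Number of Kraus operators = dim(H_env) = d_env
= 24

24


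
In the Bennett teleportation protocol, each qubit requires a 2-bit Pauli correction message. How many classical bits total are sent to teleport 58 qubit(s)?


Quantum teleportation requires 2 classical bits per qubit teleported.
58 qubit(s) -> 2 * 58 = 116 classical bits

116


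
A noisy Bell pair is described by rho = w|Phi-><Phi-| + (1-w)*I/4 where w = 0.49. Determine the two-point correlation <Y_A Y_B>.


|Phi-> = (|00> - |11>)/sqrt(2)
For the pure Bell state, <Y_A Y_B> = +1 (Bell-state Pauli correlator).
The maximally-mixed part I/4 has tr(I/4 * P tensor P) = 0 for any traceless Pauli P.
So <Y_A Y_B>_rho = w * (+1) + (1 - w) * 0
= 0.49 * (+1)
= 0.4900

0.4900


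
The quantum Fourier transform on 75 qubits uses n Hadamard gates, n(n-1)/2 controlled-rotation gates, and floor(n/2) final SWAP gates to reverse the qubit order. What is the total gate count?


Hadamard gates: 75
Controlled rotations: n*(n-1)/2 = 75*74/2 = 2775
SWAP gates: floor(n/2) = floor(75/2) = 37
Total = 75 + 2775 + 37
= 2887

2887


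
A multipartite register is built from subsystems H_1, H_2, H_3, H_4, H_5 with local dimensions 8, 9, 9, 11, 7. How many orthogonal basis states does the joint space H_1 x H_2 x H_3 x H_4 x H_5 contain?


dim(H_1 x H_2 x H_3 x H_4 x H_5) = 8 * 9 * 9 * 11 * 7
= 72 * 9 * 11 * 7
= 648 * 11 * 7
= 7128 * 7
= 49896

49896


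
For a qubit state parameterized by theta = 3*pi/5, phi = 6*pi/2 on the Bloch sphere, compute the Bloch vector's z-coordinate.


theta = 1.8850, phi = 9.4248
r_z = cos(theta) = -0.3090

-0.3090


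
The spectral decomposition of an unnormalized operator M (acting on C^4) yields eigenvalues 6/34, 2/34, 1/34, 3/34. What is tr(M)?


tr(M) = sum of eigenvalues
= 6/34 + 2/34 + 1/34 + 3/34
= 12/34
= 0.3529

0.3529


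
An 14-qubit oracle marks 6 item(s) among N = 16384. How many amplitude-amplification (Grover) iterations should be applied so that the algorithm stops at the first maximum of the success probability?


After j Grover iterations the success probability is P(j) = sin^2((2j+1)*theta), where sin(theta) = sqrt(k/N).
N = 2^14 = 16384, k = 6
sin(theta) = sqrt(k/N) = 0.01913663862
theta = arcsin(sqrt(k/N)) = 0.01913780682 rad
P(j) reaches its first maximum when (2j+1)*theta is as close as possible to pi/2, i.e. j = round(pi/(4*theta) - 1/2).
pi/(4*theta) - 1/2 = 40.5391
(For comparison, the common estimate pi/4 * sqrt(N/k) = 41.0416; the exact maximiser is used here.)
Optimal iterations = 41

41


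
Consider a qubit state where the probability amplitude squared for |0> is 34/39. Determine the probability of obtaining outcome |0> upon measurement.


|alpha|^2 = 34/39 = 0.8718
|beta|^2 = 1 - 34/39 = 5/39 = 0.1282
P(|0>) = |alpha|^2 = 0.8718

0.8718


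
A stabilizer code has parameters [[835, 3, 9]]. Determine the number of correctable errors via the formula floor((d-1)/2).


Code parameters: [[835, 3, 9]], distance d = 9.
Number of correctable errors = floor((d-1)/2)
= floor((9 - 1)/2)
= floor(8/2)
= 4

4


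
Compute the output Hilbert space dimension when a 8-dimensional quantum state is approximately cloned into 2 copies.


Output space = H^(tensor 2) where dim(H) = 8
dim = 8^2
= 64

64


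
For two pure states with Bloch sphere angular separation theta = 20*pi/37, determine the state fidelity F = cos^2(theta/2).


For states separated by angle theta on Bloch sphere:
F = cos^2(theta/2)
theta = 20*pi/37 = 1.6982
theta/2 = 0.8491
cos(theta/2) = 0.6607
F = 0.4365

0.4365


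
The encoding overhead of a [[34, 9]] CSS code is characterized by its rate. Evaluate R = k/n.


Code rate R = k/n
= 9/34
= 0.2647

0.2647


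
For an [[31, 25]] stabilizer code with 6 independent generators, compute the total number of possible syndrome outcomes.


Each stabilizer generator gives a binary (+1 or -1) measurement outcome.
With 6 independent generators:
Total syndromes = 2^6
= 64

64


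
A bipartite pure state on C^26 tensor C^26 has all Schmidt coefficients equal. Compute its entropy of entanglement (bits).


For a maximally entangled state in d x d:
S = log2(d) = log2(26)
= 4.7004

4.7004


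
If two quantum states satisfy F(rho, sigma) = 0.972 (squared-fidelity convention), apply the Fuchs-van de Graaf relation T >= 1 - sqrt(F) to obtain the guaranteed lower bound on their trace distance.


Fuchs-van de Graaf (squared-fidelity convention): 1 - sqrt(F) <= T <= sqrt(1 - F).
Lower bound: T >= 1 - sqrt(F)
sqrt(F) = sqrt(0.972) = 0.9859
T >= 1 - 0.9859
T >= 0.0141

0.0141


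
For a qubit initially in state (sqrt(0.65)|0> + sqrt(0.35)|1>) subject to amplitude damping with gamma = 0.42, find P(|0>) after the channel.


For amplitude damping with parameter gamma on state sqrt(a)|0> + sqrt(b)|1>:
alpha^2 = 0.65, beta^2 = 0.35
P(|0>) = alpha^2 + gamma * beta^2
= 0.65 + 0.42 * 0.35
= 0.65 + 0.1470
= 0.7970

0.7970


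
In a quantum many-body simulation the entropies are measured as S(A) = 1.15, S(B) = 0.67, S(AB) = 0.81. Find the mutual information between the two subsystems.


I(A:B) = S(A) + S(B) - S(AB)
= 1.15 + 0.67 - 0.81
= 1.0100

1.0100


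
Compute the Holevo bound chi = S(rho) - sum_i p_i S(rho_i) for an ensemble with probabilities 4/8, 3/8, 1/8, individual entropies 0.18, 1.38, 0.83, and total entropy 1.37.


chi = S(rho) - sum_i p_i * S(rho_i)
Weighted entropy = 4/8 * 0.18 + 3/8 * 1.38 + 1/8 * 0.83
= 0.7112
chi = 1.37 - 0.7112
= 0.6588

0.6588


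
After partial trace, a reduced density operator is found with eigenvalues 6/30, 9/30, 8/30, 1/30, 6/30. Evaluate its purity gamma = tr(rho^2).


tr(rho^2) = sum of eigenvalues squared
= (6/30)^2 + (9/30)^2 + (8/30)^2 + (1/30)^2 + (6/30)^2
= (36 + 81 + 64 + 1 + 36) / 900
= 218/900
= 0.2422

0.2422


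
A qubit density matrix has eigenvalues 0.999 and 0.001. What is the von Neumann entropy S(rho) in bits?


S = -p*log2(p) - (1-p)*log2(1-p)
p = 0.9990, 1-p = 0.0010
= -0.9990 * log2(0.9990) - 0.0010 * log2(0.0010)
= -(-0.0014) - (-0.0100)
= 0.0114

0.0114


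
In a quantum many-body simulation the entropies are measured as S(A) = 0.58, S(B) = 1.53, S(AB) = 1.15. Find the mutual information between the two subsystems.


I(A:B) = S(A) + S(B) - S(AB)
= 0.58 + 1.53 - 1.15
= 0.9600

0.9600


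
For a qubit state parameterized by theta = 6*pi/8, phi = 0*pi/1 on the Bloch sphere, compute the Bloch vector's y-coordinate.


theta = 2.3562, phi = 0.0000
r_y = sin(theta)*sin(phi) = 0.7071 * 0.0000
r_y = 0.0000

0.0000


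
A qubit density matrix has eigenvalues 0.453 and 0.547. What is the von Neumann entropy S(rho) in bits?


S = -p*log2(p) - (1-p)*log2(1-p)
p = 0.4530, 1-p = 0.5470
= -0.4530 * log2(0.4530) - 0.5470 * log2(0.5470)
= -(-0.5175) - (-0.4761)
= 0.9936

0.9936


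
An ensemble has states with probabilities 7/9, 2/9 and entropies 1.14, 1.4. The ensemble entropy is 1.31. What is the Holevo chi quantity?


chi = S(rho) - sum_i p_i * S(rho_i)
Weighted entropy = 7/9 * 1.14 + 2/9 * 1.4
= 1.1978
chi = 1.31 - 1.1978
= 0.1122

0.1122


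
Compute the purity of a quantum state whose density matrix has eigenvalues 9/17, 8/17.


tr(rho^2) = sum of eigenvalues squared
= (9/17)^2 + (8/17)^2
= (81 + 64) / 289
= 145/289
= 0.5017

0.5017


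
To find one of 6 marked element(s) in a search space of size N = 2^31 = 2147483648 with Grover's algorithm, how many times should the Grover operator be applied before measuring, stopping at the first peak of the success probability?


After j Grover iterations the success probability is P(j) = sin^2((2j+1)*theta), where sin(theta) = sqrt(k/N).
N = 2^31 = 2147483648, k = 6
sin(theta) = sqrt(k/N) = 5.285799584e-05
theta = arcsin(sqrt(k/N)) = 5.285799586e-05 rad
P(j) reaches its first maximum when (2j+1)*theta is as close as possible to pi/2, i.e. j = round(pi/(4*theta) - 1/2).
pi/(4*theta) - 1/2 = 14858.1444
(For comparison, the common estimate pi/4 * sqrt(N/k) = 14858.6444; the exact maximiser is used here.)
Optimal iterations = 14858

14858


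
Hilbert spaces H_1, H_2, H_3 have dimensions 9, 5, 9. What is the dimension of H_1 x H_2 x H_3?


dim(H_1 x H_2 x H_3) = 9 * 5 * 9
= 45 * 9
= 405

405


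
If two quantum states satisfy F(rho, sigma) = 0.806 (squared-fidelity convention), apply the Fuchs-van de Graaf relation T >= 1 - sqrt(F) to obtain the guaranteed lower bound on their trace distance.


Fuchs-van de Graaf (squared-fidelity convention): 1 - sqrt(F) <= T <= sqrt(1 - F).
Lower bound: T >= 1 - sqrt(F)
sqrt(F) = sqrt(0.806) = 0.8978
T >= 1 - 0.8978
T >= 0.1022

0.1022


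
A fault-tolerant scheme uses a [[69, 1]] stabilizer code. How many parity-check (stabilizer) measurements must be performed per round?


For an [[n,k]] stabilizer code:
Number of stabilizer generators = n - k
= 69 - 1
= 68

68


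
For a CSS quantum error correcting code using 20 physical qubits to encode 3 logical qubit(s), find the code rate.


Code rate R = k/n
= 3/20
= 0.1500

0.1500


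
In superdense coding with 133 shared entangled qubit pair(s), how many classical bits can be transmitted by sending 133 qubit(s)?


Superdense coding allows 2 classical bits per shared entangled pair.
133 pair(s) -> 2 * 133 = 266 classical bits

266


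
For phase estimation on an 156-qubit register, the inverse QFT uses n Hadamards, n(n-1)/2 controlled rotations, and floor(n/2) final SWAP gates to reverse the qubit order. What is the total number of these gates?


Hadamard gates: 156
Controlled rotations: n*(n-1)/2 = 156*155/2 = 12090
SWAP gates: floor(n/2) = floor(156/2) = 78
Total = 156 + 12090 + 78
= 12324

12324


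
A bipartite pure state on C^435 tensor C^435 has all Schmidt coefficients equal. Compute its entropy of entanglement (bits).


For a maximally entangled state in d x d:
S = log2(d) = log2(435)
= 8.7649

8.7649


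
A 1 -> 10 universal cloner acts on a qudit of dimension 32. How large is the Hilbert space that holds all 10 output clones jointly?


Output space = H^(tensor 10) where dim(H) = 32
dim = 32^10
= 1024 (after 2 factors)
= 32768 (after 3 factors)
= 1048576 (after 4 factors)
= 33554432 (after 5 factors)
= 1073741824 (after 6 factors)
= 34359738368 (after 7 factors)
= 1099511627776 (after 8 factors)
= 35184372088832 (after 9 factors)
= 1125899906842624 (after 10 factors)
= 1125899906842624

1125899906842624


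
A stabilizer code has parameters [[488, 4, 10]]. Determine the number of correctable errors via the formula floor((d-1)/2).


Code parameters: [[488, 4, 10]], distance d = 10.
Number of correctable errors = floor((d-1)/2)
= floor((10 - 1)/2)
= floor(9/2)
= 4

4


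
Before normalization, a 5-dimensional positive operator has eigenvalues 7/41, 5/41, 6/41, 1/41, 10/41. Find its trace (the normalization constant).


tr(M) = sum of eigenvalues
= 7/41 + 5/41 + 6/41 + 1/41 + 10/41
= 29/41
= 0.7073

0.7073


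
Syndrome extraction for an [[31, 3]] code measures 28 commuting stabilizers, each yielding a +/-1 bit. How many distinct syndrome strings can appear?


Each stabilizer generator gives a binary (+1 or -1) measurement outcome.
With 28 independent generators:
Total syndromes = 2^28
= 268435456

268435456


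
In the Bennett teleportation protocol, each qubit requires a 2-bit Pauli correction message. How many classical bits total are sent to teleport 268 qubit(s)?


Quantum teleportation requires 2 classical bits per qubit teleported.
268 qubit(s) -> 2 * 268 = 536 classical bits

536


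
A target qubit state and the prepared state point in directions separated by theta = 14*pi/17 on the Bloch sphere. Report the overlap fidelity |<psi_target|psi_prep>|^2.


For states separated by angle theta on Bloch sphere:
F = cos^2(theta/2)
theta = 14*pi/17 = 2.5872
theta/2 = 1.2936
cos(theta/2) = 0.2737
F = 0.0749

0.0749


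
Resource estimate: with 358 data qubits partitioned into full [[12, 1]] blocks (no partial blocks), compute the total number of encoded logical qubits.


Each code block uses 12 physical qubits for 1 logical qubit(s).
Number of complete blocks = floor(358 / 12) = 29
Logical qubits = 29 * 1
= 29

29


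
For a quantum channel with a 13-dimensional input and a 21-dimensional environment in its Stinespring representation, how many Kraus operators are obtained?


Tracing out the environment in an orthonormal basis {|i>_E} gives Kraus operators K_i = <i|_E U |0>_E.
Number of Kraus operators = dim(H_env) = d_env
= 21

21


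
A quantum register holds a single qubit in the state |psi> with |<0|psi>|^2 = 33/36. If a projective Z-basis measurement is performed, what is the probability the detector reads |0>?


|alpha|^2 = 33/36 = 0.9167
|beta|^2 = 1 - 33/36 = 3/36 = 0.0833
P(|0>) = |alpha|^2 = 0.9167

0.9167


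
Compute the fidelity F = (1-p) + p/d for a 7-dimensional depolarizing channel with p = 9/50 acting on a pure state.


F = (1-p) + p/d
= (1 - 0.1800) + 0.1800/7
= 0.8200 + 0.0257
= 0.8457

0.8457


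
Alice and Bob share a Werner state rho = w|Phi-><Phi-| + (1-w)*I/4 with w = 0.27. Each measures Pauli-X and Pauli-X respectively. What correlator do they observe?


|Phi-> = (|00> - |11>)/sqrt(2)
For the pure Bell state, <X_A X_B> = -1 (Bell-state Pauli correlator).
The maximally-mixed part I/4 has tr(I/4 * P tensor P) = 0 for any traceless Pauli P.
So <X_A X_B>_rho = w * (-1) + (1 - w) * 0
= 0.27 * (-1)
= -0.2700

-0.2700


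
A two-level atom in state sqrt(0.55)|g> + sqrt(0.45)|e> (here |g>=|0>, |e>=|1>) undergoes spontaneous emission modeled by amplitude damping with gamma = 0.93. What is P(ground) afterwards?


For amplitude damping with parameter gamma on state sqrt(a)|0> + sqrt(b)|1>:
alpha^2 = 0.55, beta^2 = 0.45
P(|0>) = alpha^2 + gamma * beta^2
= 0.55 + 0.93 * 0.45
= 0.55 + 0.4185
= 0.9685

0.9685


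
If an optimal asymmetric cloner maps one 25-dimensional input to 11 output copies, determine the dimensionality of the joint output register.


Output space = H^(tensor 11) where dim(H) = 25
dim = 25^11
= 625 (after 2 factors)
= 15625 (after 3 factors)
= 390625 (after 4 factors)
= 9765625 (after 5 factors)
= 244140625 (after 6 factors)
= 6103515625 (after 7 factors)
= 152587890625 (after 8 factors)
= 3814697265625 (after 9 factors)
= 95367431640625 (after 10 factors)
= 2384185791015625 (after 11 factors)
= 2384185791015625

2384185791015625


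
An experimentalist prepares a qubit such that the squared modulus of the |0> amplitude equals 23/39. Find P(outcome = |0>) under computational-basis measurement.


|alpha|^2 = 23/39 = 0.5897
|beta|^2 = 1 - 23/39 = 16/39 = 0.4103
P(|0>) = |alpha|^2 = 0.5897

0.5897


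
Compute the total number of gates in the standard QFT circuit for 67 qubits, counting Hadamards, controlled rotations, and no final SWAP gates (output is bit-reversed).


Hadamard gates: 67
Controlled rotations: n*(n-1)/2 = 67*66/2 = 2211
SWAP gates: 0 (omitted)
Total = 67 + 2211
= 2278

2278


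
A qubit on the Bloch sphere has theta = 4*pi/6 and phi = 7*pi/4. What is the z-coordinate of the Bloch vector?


theta = 2.0944, phi = 5.4978
r_z = cos(theta) = -0.5000

-0.5000
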